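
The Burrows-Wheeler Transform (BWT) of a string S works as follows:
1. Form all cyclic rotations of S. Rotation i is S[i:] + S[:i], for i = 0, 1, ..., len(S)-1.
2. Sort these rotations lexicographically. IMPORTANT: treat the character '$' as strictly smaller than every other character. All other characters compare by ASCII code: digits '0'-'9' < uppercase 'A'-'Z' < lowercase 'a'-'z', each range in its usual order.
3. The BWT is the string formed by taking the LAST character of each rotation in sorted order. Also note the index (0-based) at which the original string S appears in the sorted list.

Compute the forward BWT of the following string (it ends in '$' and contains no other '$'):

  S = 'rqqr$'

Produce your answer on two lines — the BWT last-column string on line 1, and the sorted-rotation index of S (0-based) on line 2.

Answer: rrqq$
4

Derivation:
All 5 rotations (rotation i = S[i:]+S[:i]):
  rot[0] = rqqr$
  rot[1] = qqr$r
  rot[2] = qr$rq
  rot[3] = r$rqq
  rot[4] = $rqqr
Sorted (with $ < everything):
  sorted[0] = $rqqr  (last char: 'r')
  sorted[1] = qqr$r  (last char: 'r')
  sorted[2] = qr$rq  (last char: 'q')
  sorted[3] = r$rqq  (last char: 'q')
  sorted[4] = rqqr$  (last char: '$')
Last column: rrqq$
Original string S is at sorted index 4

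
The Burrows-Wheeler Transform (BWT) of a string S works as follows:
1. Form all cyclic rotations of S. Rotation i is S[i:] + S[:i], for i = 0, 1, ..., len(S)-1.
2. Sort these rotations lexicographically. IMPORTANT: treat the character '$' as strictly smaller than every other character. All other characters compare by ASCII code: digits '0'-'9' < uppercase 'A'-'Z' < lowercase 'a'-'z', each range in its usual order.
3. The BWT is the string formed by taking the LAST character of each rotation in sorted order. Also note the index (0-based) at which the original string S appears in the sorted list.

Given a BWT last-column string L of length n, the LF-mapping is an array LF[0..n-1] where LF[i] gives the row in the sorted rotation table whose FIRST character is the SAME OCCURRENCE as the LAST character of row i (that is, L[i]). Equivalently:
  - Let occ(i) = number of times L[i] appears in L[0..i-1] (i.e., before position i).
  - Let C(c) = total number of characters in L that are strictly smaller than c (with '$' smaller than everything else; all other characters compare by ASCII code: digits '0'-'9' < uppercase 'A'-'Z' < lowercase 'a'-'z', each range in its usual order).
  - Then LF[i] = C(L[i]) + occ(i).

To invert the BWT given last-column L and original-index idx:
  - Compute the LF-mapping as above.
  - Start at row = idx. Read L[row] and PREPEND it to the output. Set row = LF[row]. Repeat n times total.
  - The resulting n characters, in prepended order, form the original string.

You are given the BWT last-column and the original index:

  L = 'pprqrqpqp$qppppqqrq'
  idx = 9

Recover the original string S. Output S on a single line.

LF mapping: 1 2 16 9 17 10 3 11 4 0 12 5 6 7 8 13 14 18 15
Walk LF starting at row 9, prepending L[row]:
  step 1: row=9, L[9]='$', prepend. Next row=LF[9]=0
  step 2: row=0, L[0]='p', prepend. Next row=LF[0]=1
  step 3: row=1, L[1]='p', prepend. Next row=LF[1]=2
  step 4: row=2, L[2]='r', prepend. Next row=LF[2]=16
  step 5: row=16, L[16]='q', prepend. Next row=LF[16]=14
  step 6: row=14, L[14]='p', prepend. Next row=LF[14]=8
  step 7: row=8, L[8]='p', prepend. Next row=LF[8]=4
  step 8: row=4, L[4]='r', prepend. Next row=LF[4]=17
  step 9: row=17, L[17]='r', prepend. Next row=LF[17]=18
  step 10: row=18, L[18]='q', prepend. Next row=LF[18]=15
  step 11: row=15, L[15]='q', prepend. Next row=LF[15]=13
  step 12: row=13, L[13]='p', prepend. Next row=LF[13]=7
  step 13: row=7, L[7]='q', prepend. Next row=LF[7]=11
  step 14: row=11, L[11]='p', prepend. Next row=LF[11]=5
  step 15: row=5, L[5]='q', prepend. Next row=LF[5]=10
  step 16: row=10, L[10]='q', prepend. Next row=LF[10]=12
  step 17: row=12, L[12]='p', prepend. Next row=LF[12]=6
  step 18: row=6, L[6]='p', prepend. Next row=LF[6]=3
  step 19: row=3, L[3]='q', prepend. Next row=LF[3]=9
Reversed output: qppqqpqpqqrrppqrpp$

Answer: qppqqpqpqqrrppqrpp$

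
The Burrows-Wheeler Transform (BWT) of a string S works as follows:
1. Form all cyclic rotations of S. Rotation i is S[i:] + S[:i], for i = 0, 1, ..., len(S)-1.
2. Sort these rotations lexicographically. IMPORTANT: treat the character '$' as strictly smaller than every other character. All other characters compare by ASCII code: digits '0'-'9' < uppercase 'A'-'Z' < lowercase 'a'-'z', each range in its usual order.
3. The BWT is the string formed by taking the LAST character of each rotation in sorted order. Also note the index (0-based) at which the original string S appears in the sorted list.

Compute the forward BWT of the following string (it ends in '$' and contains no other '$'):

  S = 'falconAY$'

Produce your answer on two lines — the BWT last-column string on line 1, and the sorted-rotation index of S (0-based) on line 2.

Answer: YnAfl$aoc
5

Derivation:
All 9 rotations (rotation i = S[i:]+S[:i]):
  rot[0] = falconAY$
  rot[1] = alconAY$f
  rot[2] = lconAY$fa
  rot[3] = conAY$fal
  rot[4] = onAY$falc
  rot[5] = nAY$falco
  rot[6] = AY$falcon
  rot[7] = Y$falconA
  rot[8] = $falconAY
Sorted (with $ < everything):
  sorted[0] = $falconAY  (last char: 'Y')
  sorted[1] = AY$falcon  (last char: 'n')
  sorted[2] = Y$falconA  (last char: 'A')
  sorted[3] = alconAY$f  (last char: 'f')
  sorted[4] = conAY$fal  (last char: 'l')
  sorted[5] = falconAY$  (last char: '$')
  sorted[6] = lconAY$fa  (last char: 'a')
  sorted[7] = nAY$falco  (last char: 'o')
  sorted[8] = onAY$falc  (last char: 'c')
Last column: YnAfl$aoc
Original string S is at sorted index 5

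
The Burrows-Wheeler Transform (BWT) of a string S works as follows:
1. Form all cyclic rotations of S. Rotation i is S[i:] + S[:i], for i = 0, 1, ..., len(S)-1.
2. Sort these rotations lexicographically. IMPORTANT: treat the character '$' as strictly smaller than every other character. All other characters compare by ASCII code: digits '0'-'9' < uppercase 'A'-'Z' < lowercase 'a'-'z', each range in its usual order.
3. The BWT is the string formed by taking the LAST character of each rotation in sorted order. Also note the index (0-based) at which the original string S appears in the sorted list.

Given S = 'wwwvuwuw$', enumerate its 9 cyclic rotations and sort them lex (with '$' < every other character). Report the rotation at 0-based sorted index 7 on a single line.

Answer: wwvuwuw$w

Derivation:
All 9 rotations (rotation i = S[i:]+S[:i]):
  rot[0] = wwwvuwuw$
  rot[1] = wwvuwuw$w
  rot[2] = wvuwuw$ww
  rot[3] = vuwuw$www
  rot[4] = uwuw$wwwv
  rot[5] = wuw$wwwvu
  rot[6] = uw$wwwvuw
  rot[7] = w$wwwvuwu
  rot[8] = $wwwvuwuw
Sorted (with $ < everything):
  sorted[0] = $wwwvuwuw
  sorted[1] = uw$wwwvuw
  sorted[2] = uwuw$wwwv
  sorted[3] = vuwuw$www
  sorted[4] = w$wwwvuwu
  sorted[5] = wuw$wwwvu
  sorted[6] = wvuwuw$ww
  sorted[7] = wwvuwuw$w
  sorted[8] = wwwvuwuw$
sorted[7] = wwvuwuw$w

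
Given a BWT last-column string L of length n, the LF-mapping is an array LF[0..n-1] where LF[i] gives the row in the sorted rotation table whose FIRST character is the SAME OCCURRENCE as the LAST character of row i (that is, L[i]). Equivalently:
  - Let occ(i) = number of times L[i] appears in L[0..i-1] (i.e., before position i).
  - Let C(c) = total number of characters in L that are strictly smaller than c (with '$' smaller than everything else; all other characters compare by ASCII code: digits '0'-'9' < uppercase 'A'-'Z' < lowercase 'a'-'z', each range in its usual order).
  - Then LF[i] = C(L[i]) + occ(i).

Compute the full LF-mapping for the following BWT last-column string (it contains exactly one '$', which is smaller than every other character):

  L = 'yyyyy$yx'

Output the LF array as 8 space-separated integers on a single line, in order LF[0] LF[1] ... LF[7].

Char counts: '$':1, 'x':1, 'y':6
C (first-col start): C('$')=0, C('x')=1, C('y')=2
L[0]='y': occ=0, LF[0]=C('y')+0=2+0=2
L[1]='y': occ=1, LF[1]=C('y')+1=2+1=3
L[2]='y': occ=2, LF[2]=C('y')+2=2+2=4
L[3]='y': occ=3, LF[3]=C('y')+3=2+3=5
L[4]='y': occ=4, LF[4]=C('y')+4=2+4=6
L[5]='$': occ=0, LF[5]=C('$')+0=0+0=0
L[6]='y': occ=5, LF[6]=C('y')+5=2+5=7
L[7]='x': occ=0, LF[7]=C('x')+0=1+0=1

Answer: 2 3 4 5 6 0 7 1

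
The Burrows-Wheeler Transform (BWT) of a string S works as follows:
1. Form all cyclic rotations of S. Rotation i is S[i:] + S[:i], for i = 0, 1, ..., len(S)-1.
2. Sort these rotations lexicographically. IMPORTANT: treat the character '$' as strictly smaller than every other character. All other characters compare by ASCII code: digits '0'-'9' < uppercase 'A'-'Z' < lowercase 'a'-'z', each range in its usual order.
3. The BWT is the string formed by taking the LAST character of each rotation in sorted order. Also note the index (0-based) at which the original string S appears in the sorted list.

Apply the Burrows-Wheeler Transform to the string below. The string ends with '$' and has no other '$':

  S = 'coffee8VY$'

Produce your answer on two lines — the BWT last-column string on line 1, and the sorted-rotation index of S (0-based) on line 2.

Answer: Ye8V$effoc
4

Derivation:
All 10 rotations (rotation i = S[i:]+S[:i]):
  rot[0] = coffee8VY$
  rot[1] = offee8VY$c
  rot[2] = ffee8VY$co
  rot[3] = fee8VY$cof
  rot[4] = ee8VY$coff
  rot[5] = e8VY$coffe
  rot[6] = 8VY$coffee
  rot[7] = VY$coffee8
  rot[8] = Y$coffee8V
  rot[9] = $coffee8VY
Sorted (with $ < everything):
  sorted[0] = $coffee8VY  (last char: 'Y')
  sorted[1] = 8VY$coffee  (last char: 'e')
  sorted[2] = VY$coffee8  (last char: '8')
  sorted[3] = Y$coffee8V  (last char: 'V')
  sorted[4] = coffee8VY$  (last char: '$')
  sorted[5] = e8VY$coffe  (last char: 'e')
  sorted[6] = ee8VY$coff  (last char: 'f')
  sorted[7] = fee8VY$cof  (last char: 'f')
  sorted[8] = ffee8VY$co  (last char: 'o')
  sorted[9] = offee8VY$c  (last char: 'c')
Last column: Ye8V$effoc
Original string S is at sorted index 4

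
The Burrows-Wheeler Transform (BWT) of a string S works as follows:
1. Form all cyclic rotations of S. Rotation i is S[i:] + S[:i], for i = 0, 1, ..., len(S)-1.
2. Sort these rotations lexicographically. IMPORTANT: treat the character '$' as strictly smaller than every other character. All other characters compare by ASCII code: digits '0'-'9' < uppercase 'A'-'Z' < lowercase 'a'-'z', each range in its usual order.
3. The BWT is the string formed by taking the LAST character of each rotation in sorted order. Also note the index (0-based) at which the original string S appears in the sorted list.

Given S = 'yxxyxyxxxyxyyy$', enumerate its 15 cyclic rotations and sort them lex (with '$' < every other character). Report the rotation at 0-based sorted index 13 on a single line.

Answer: yy$yxxyxyxxxyxy

Derivation:
All 15 rotations (rotation i = S[i:]+S[:i]):
  rot[0] = yxxyxyxxxyxyyy$
  rot[1] = xxyxyxxxyxyyy$y
  rot[2] = xyxyxxxyxyyy$yx
  rot[3] = yxyxxxyxyyy$yxx
  rot[4] = xyxxxyxyyy$yxxy
  rot[5] = yxxxyxyyy$yxxyx
  rot[6] = xxxyxyyy$yxxyxy
  rot[7] = xxyxyyy$yxxyxyx
  rot[8] = xyxyyy$yxxyxyxx
  rot[9] = yxyyy$yxxyxyxxx
  rot[10] = xyyy$yxxyxyxxxy
  rot[11] = yyy$yxxyxyxxxyx
  rot[12] = yy$yxxyxyxxxyxy
  rot[13] = y$yxxyxyxxxyxyy
  rot[14] = $yxxyxyxxxyxyyy
Sorted (with $ < everything):
  sorted[0] = $yxxyxyxxxyxyyy
  sorted[1] = xxxyxyyy$yxxyxy
  sorted[2] = xxyxyxxxyxyyy$y
  sorted[3] = xxyxyyy$yxxyxyx
  sorted[4] = xyxxxyxyyy$yxxy
  sorted[5] = xyxyxxxyxyyy$yx
  sorted[6] = xyxyyy$yxxyxyxx
  sorted[7] = xyyy$yxxyxyxxxy
  sorted[8] = y$yxxyxyxxxyxyy
  sorted[9] = yxxxyxyyy$yxxyx
  sorted[10] = yxxyxyxxxyxyyy$
  sorted[11] = yxyxxxyxyyy$yxx
  sorted[12] = yxyyy$yxxyxyxxx
  sorted[13] = yy$yxxyxyxxxyxy
  sorted[14] = yyy$yxxyxyxxxyx
sorted[13] = yy$yxxyxyxxxyxy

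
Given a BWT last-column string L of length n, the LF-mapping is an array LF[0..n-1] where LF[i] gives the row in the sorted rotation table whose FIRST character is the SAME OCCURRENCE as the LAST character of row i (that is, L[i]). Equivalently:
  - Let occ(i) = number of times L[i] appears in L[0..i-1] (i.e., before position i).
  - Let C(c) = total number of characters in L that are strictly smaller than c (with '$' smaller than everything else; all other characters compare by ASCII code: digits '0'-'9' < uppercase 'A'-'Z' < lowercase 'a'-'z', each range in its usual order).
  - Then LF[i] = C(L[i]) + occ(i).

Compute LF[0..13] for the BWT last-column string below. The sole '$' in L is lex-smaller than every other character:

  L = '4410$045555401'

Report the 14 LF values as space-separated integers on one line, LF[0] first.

Answer: 6 7 4 1 0 2 8 10 11 12 13 9 3 5

Derivation:
Char counts: '$':1, '0':3, '1':2, '4':4, '5':4
C (first-col start): C('$')=0, C('0')=1, C('1')=4, C('4')=6, C('5')=10
L[0]='4': occ=0, LF[0]=C('4')+0=6+0=6
L[1]='4': occ=1, LF[1]=C('4')+1=6+1=7
L[2]='1': occ=0, LF[2]=C('1')+0=4+0=4
L[3]='0': occ=0, LF[3]=C('0')+0=1+0=1
L[4]='$': occ=0, LF[4]=C('$')+0=0+0=0
L[5]='0': occ=1, LF[5]=C('0')+1=1+1=2
L[6]='4': occ=2, LF[6]=C('4')+2=6+2=8
L[7]='5': occ=0, LF[7]=C('5')+0=10+0=10
L[8]='5': occ=1, LF[8]=C('5')+1=10+1=11
L[9]='5': occ=2, LF[9]=C('5')+2=10+2=12
L[10]='5': occ=3, LF[10]=C('5')+3=10+3=13
L[11]='4': occ=3, LF[11]=C('4')+3=6+3=9
L[12]='0': occ=2, LF[12]=C('0')+2=1+2=3
L[13]='1': occ=1, LF[13]=C('1')+1=4+1=5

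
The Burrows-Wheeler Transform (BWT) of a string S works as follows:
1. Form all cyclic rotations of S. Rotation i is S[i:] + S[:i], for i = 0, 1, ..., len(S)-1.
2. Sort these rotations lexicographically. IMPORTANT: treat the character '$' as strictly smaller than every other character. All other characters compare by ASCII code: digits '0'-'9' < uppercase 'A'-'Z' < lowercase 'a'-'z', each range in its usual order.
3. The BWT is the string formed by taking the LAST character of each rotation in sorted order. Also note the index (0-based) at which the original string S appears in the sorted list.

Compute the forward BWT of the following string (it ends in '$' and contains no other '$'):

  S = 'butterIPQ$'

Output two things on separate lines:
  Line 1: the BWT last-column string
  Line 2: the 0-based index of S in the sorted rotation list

All 10 rotations (rotation i = S[i:]+S[:i]):
  rot[0] = butterIPQ$
  rot[1] = utterIPQ$b
  rot[2] = tterIPQ$bu
  rot[3] = terIPQ$but
  rot[4] = erIPQ$butt
  rot[5] = rIPQ$butte
  rot[6] = IPQ$butter
  rot[7] = PQ$butterI
  rot[8] = Q$butterIP
  rot[9] = $butterIPQ
Sorted (with $ < everything):
  sorted[0] = $butterIPQ  (last char: 'Q')
  sorted[1] = IPQ$butter  (last char: 'r')
  sorted[2] = PQ$butterI  (last char: 'I')
  sorted[3] = Q$butterIP  (last char: 'P')
  sorted[4] = butterIPQ$  (last char: '$')
  sorted[5] = erIPQ$butt  (last char: 't')
  sorted[6] = rIPQ$butte  (last char: 'e')
  sorted[7] = terIPQ$but  (last char: 't')
  sorted[8] = tterIPQ$bu  (last char: 'u')
  sorted[9] = utterIPQ$b  (last char: 'b')
Last column: QrIP$tetub
Original string S is at sorted index 4

Answer: QrIP$tetub
4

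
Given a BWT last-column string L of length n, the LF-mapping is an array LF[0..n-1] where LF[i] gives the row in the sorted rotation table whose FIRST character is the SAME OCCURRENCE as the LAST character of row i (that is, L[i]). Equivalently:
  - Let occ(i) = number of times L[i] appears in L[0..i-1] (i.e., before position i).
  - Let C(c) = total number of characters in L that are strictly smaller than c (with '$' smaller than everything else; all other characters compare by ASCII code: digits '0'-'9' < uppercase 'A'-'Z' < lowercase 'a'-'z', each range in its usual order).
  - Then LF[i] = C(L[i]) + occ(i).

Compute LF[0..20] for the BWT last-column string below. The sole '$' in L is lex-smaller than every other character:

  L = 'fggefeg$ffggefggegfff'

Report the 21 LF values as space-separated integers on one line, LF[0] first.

Answer: 5 13 14 1 6 2 15 0 7 8 16 17 3 9 18 19 4 20 10 11 12

Derivation:
Char counts: '$':1, 'e':4, 'f':8, 'g':8
C (first-col start): C('$')=0, C('e')=1, C('f')=5, C('g')=13
L[0]='f': occ=0, LF[0]=C('f')+0=5+0=5
L[1]='g': occ=0, LF[1]=C('g')+0=13+0=13
L[2]='g': occ=1, LF[2]=C('g')+1=13+1=14
L[3]='e': occ=0, LF[3]=C('e')+0=1+0=1
L[4]='f': occ=1, LF[4]=C('f')+1=5+1=6
L[5]='e': occ=1, LF[5]=C('e')+1=1+1=2
L[6]='g': occ=2, LF[6]=C('g')+2=13+2=15
L[7]='$': occ=0, LF[7]=C('$')+0=0+0=0
L[8]='f': occ=2, LF[8]=C('f')+2=5+2=7
L[9]='f': occ=3, LF[9]=C('f')+3=5+3=8
L[10]='g': occ=3, LF[10]=C('g')+3=13+3=16
L[11]='g': occ=4, LF[11]=C('g')+4=13+4=17
L[12]='e': occ=2, LF[12]=C('e')+2=1+2=3
L[13]='f': occ=4, LF[13]=C('f')+4=5+4=9
L[14]='g': occ=5, LF[14]=C('g')+5=13+5=18
L[15]='g': occ=6, LF[15]=C('g')+6=13+6=19
L[16]='e': occ=3, LF[16]=C('e')+3=1+3=4
L[17]='g': occ=7, LF[17]=C('g')+7=13+7=20
L[18]='f': occ=5, LF[18]=C('f')+5=5+5=10
L[19]='f': occ=6, LF[19]=C('f')+6=5+6=11
L[20]='f': occ=7, LF[20]=C('f')+7=5+7=12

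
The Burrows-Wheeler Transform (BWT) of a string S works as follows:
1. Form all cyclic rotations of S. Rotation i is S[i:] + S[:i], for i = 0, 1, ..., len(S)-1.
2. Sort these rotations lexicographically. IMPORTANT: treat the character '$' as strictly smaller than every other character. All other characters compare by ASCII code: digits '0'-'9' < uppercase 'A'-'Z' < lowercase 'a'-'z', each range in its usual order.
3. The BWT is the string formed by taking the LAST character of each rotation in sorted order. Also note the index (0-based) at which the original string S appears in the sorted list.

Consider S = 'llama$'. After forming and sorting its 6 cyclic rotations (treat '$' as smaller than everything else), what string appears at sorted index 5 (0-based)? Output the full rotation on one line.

Answer: ma$lla

Derivation:
All 6 rotations (rotation i = S[i:]+S[:i]):
  rot[0] = llama$
  rot[1] = lama$l
  rot[2] = ama$ll
  rot[3] = ma$lla
  rot[4] = a$llam
  rot[5] = $llama
Sorted (with $ < everything):
  sorted[0] = $llama
  sorted[1] = a$llam
  sorted[2] = ama$ll
  sorted[3] = lama$l
  sorted[4] = llama$
  sorted[5] = ma$lla
sorted[5] = ma$lla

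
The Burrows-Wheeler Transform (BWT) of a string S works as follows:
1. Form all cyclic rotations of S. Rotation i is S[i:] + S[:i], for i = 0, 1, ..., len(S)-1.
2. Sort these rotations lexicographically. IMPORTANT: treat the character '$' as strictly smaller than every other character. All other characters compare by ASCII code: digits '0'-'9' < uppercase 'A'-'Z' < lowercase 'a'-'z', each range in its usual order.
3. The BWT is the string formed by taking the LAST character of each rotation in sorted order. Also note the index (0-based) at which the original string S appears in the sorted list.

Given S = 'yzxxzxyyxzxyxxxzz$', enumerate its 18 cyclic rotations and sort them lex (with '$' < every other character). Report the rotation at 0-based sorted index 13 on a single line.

Answer: z$yzxxzxyyxzxyxxxz

Derivation:
All 18 rotations (rotation i = S[i:]+S[:i]):
  rot[0] = yzxxzxyyxzxyxxxzz$
  rot[1] = zxxzxyyxzxyxxxzz$y
  rot[2] = xxzxyyxzxyxxxzz$yz
  rot[3] = xzxyyxzxyxxxzz$yzx
  rot[4] = zxyyxzxyxxxzz$yzxx
  rot[5] = xyyxzxyxxxzz$yzxxz
  rot[6] = yyxzxyxxxzz$yzxxzx
  rot[7] = yxzxyxxxzz$yzxxzxy
  rot[8] = xzxyxxxzz$yzxxzxyy
  rot[9] = zxyxxxzz$yzxxzxyyx
  rot[10] = xyxxxzz$yzxxzxyyxz
  rot[11] = yxxxzz$yzxxzxyyxzx
  rot[12] = xxxzz$yzxxzxyyxzxy
  rot[13] = xxzz$yzxxzxyyxzxyx
  rot[14] = xzz$yzxxzxyyxzxyxx
  rot[15] = zz$yzxxzxyyxzxyxxx
  rot[16] = z$yzxxzxyyxzxyxxxz
  rot[17] = $yzxxzxyyxzxyxxxzz
Sorted (with $ < everything):
  sorted[0] = $yzxxzxyyxzxyxxxzz
  sorted[1] = xxxzz$yzxxzxyyxzxy
  sorted[2] = xxzxyyxzxyxxxzz$yz
  sorted[3] = xxzz$yzxxzxyyxzxyx
  sorted[4] = xyxxxzz$yzxxzxyyxz
  sorted[5] = xyyxzxyxxxzz$yzxxz
  sorted[6] = xzxyxxxzz$yzxxzxyy
  sorted[7] = xzxyyxzxyxxxzz$yzx
  sorted[8] = xzz$yzxxzxyyxzxyxx
  sorted[9] = yxxxzz$yzxxzxyyxzx
  sorted[10] = yxzxyxxxzz$yzxxzxy
  sorted[11] = yyxzxyxxxzz$yzxxzx
  sorted[12] = yzxxzxyyxzxyxxxzz$
  sorted[13] = z$yzxxzxyyxzxyxxxz
  sorted[14] = zxxzxyyxzxyxxxzz$y
  sorted[15] = zxyxxxzz$yzxxzxyyx
  sorted[16] = zxyyxzxyxxxzz$yzxx
  sorted[17] = zz$yzxxzxyyxzxyxxx
sorted[13] = z$yzxxzxyyxzxyxxxz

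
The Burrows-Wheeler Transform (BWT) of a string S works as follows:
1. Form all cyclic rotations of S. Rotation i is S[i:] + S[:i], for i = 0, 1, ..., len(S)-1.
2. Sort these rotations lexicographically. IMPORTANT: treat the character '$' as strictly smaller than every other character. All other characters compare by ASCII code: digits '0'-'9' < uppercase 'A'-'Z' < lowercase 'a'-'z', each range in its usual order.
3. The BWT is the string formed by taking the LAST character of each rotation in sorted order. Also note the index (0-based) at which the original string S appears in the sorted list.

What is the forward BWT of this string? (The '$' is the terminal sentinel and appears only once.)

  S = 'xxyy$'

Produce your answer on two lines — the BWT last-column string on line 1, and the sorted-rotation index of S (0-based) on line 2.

All 5 rotations (rotation i = S[i:]+S[:i]):
  rot[0] = xxyy$
  rot[1] = xyy$x
  rot[2] = yy$xx
  rot[3] = y$xxy
  rot[4] = $xxyy
Sorted (with $ < everything):
  sorted[0] = $xxyy  (last char: 'y')
  sorted[1] = xxyy$  (last char: '$')
  sorted[2] = xyy$x  (last char: 'x')
  sorted[3] = y$xxy  (last char: 'y')
  sorted[4] = yy$xx  (last char: 'x')
Last column: y$xyx
Original string S is at sorted index 1

Answer: y$xyx
1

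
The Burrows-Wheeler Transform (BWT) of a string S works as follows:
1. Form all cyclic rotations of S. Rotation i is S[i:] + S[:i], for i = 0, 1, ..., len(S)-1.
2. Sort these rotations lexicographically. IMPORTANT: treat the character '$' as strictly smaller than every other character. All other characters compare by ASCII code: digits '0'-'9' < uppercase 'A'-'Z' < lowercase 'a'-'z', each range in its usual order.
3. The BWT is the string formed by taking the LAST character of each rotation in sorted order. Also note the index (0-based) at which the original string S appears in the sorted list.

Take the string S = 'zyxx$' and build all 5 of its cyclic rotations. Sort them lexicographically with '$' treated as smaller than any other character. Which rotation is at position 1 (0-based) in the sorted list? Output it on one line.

Answer: x$zyx

Derivation:
All 5 rotations (rotation i = S[i:]+S[:i]):
  rot[0] = zyxx$
  rot[1] = yxx$z
  rot[2] = xx$zy
  rot[3] = x$zyx
  rot[4] = $zyxx
Sorted (with $ < everything):
  sorted[0] = $zyxx
  sorted[1] = x$zyx
  sorted[2] = xx$zy
  sorted[3] = yxx$z
  sorted[4] = zyxx$
sorted[1] = x$zyx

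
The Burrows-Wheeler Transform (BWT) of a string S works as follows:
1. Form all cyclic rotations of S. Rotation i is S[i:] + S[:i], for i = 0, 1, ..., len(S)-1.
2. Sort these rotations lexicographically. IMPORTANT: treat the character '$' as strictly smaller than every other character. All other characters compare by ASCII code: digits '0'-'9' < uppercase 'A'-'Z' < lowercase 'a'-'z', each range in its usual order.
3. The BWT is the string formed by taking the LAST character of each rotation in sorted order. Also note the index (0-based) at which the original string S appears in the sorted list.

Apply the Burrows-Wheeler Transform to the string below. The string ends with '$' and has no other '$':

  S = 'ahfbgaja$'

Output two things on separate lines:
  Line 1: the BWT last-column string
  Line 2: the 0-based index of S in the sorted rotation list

Answer: aj$gfhbaa
2

Derivation:
All 9 rotations (rotation i = S[i:]+S[:i]):
  rot[0] = ahfbgaja$
  rot[1] = hfbgaja$a
  rot[2] = fbgaja$ah
  rot[3] = bgaja$ahf
  rot[4] = gaja$ahfb
  rot[5] = aja$ahfbg
  rot[6] = ja$ahfbga
  rot[7] = a$ahfbgaj
  rot[8] = $ahfbgaja
Sorted (with $ < everything):
  sorted[0] = $ahfbgaja  (last char: 'a')
  sorted[1] = a$ahfbgaj  (last char: 'j')
  sorted[2] = ahfbgaja$  (last char: '$')
  sorted[3] = aja$ahfbg  (last char: 'g')
  sorted[4] = bgaja$ahf  (last char: 'f')
  sorted[5] = fbgaja$ah  (last char: 'h')
  sorted[6] = gaja$ahfb  (last char: 'b')
  sorted[7] = hfbgaja$a  (last char: 'a')
  sorted[8] = ja$ahfbga  (last char: 'a')
Last column: aj$gfhbaa
Original string S is at sorted index 2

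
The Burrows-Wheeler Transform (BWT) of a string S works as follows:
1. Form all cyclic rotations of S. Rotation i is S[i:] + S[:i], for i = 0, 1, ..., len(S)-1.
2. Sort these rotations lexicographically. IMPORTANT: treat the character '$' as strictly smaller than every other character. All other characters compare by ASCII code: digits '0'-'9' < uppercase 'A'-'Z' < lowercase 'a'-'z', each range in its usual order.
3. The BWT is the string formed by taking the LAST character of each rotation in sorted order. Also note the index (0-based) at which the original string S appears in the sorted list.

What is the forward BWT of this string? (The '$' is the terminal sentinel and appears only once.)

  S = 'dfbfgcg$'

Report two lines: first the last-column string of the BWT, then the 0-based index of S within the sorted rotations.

Answer: gfg$dbcf
3

Derivation:
All 8 rotations (rotation i = S[i:]+S[:i]):
  rot[0] = dfbfgcg$
  rot[1] = fbfgcg$d
  rot[2] = bfgcg$df
  rot[3] = fgcg$dfb
  rot[4] = gcg$dfbf
  rot[5] = cg$dfbfg
  rot[6] = g$dfbfgc
  rot[7] = $dfbfgcg
Sorted (with $ < everything):
  sorted[0] = $dfbfgcg  (last char: 'g')
  sorted[1] = bfgcg$df  (last char: 'f')
  sorted[2] = cg$dfbfg  (last char: 'g')
  sorted[3] = dfbfgcg$  (last char: '$')
  sorted[4] = fbfgcg$d  (last char: 'd')
  sorted[5] = fgcg$dfb  (last char: 'b')
  sorted[6] = g$dfbfgc  (last char: 'c')
  sorted[7] = gcg$dfbf  (last char: 'f')
Last column: gfg$dbcf
Original string S is at sorted index 3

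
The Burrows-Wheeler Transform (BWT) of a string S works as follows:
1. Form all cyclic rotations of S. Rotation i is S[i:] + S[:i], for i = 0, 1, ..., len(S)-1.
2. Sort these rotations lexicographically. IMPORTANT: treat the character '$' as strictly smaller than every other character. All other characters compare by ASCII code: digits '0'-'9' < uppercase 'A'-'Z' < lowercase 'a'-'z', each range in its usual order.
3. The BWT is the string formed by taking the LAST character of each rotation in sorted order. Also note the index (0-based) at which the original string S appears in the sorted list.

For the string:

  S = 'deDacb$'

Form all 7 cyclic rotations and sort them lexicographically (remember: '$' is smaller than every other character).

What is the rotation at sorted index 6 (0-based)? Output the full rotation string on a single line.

All 7 rotations (rotation i = S[i:]+S[:i]):
  rot[0] = deDacb$
  rot[1] = eDacb$d
  rot[2] = Dacb$de
  rot[3] = acb$deD
  rot[4] = cb$deDa
  rot[5] = b$deDac
  rot[6] = $deDacb
Sorted (with $ < everything):
  sorted[0] = $deDacb
  sorted[1] = Dacb$de
  sorted[2] = acb$deD
  sorted[3] = b$deDac
  sorted[4] = cb$deDa
  sorted[5] = deDacb$
  sorted[6] = eDacb$d
sorted[6] = eDacb$d

Answer: eDacb$d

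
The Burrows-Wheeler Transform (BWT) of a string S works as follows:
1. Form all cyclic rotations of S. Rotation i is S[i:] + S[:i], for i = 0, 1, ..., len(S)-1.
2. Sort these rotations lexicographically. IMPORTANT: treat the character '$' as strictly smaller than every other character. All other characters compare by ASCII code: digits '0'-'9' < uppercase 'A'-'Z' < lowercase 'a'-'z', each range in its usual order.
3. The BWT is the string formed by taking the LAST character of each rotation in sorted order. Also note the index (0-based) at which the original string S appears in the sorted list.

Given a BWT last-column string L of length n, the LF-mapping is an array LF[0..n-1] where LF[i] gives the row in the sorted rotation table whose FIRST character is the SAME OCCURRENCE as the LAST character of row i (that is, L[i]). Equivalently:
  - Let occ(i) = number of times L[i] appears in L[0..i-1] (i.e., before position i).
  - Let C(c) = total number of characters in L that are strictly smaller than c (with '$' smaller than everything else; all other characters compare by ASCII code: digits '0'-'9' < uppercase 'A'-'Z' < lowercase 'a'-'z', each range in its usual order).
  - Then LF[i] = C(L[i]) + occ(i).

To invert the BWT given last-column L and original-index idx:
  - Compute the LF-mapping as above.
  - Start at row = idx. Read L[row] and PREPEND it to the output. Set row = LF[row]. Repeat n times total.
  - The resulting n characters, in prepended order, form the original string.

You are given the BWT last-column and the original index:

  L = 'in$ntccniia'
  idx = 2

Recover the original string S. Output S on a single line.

Answer: cincinnati$

Derivation:
LF mapping: 4 7 0 8 10 2 3 9 5 6 1
Walk LF starting at row 2, prepending L[row]:
  step 1: row=2, L[2]='$', prepend. Next row=LF[2]=0
  step 2: row=0, L[0]='i', prepend. Next row=LF[0]=4
  step 3: row=4, L[4]='t', prepend. Next row=LF[4]=10
  step 4: row=10, L[10]='a', prepend. Next row=LF[10]=1
  step 5: row=1, L[1]='n', prepend. Next row=LF[1]=7
  step 6: row=7, L[7]='n', prepend. Next row=LF[7]=9
  step 7: row=9, L[9]='i', prepend. Next row=LF[9]=6
  step 8: row=6, L[6]='c', prepend. Next row=LF[6]=3
  step 9: row=3, L[3]='n', prepend. Next row=LF[3]=8
  step 10: row=8, L[8]='i', prepend. Next row=LF[8]=5
  step 11: row=5, L[5]='c', prepend. Next row=LF[5]=2
Reversed output: cincinnati$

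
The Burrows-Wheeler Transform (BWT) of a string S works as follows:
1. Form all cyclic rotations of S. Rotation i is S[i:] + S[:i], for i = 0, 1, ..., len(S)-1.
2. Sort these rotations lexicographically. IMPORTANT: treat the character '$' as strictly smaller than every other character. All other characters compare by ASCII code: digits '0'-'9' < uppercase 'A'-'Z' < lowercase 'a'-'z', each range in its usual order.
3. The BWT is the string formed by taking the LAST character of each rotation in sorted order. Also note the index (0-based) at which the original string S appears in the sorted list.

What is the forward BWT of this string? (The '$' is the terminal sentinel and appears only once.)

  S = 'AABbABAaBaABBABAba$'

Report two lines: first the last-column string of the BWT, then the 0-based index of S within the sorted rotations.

All 19 rotations (rotation i = S[i:]+S[:i]):
  rot[0] = AABbABAaBaABBABAba$
  rot[1] = ABbABAaBaABBABAba$A
  rot[2] = BbABAaBaABBABAba$AA
  rot[3] = bABAaBaABBABAba$AAB
  rot[4] = ABAaBaABBABAba$AABb
  rot[5] = BAaBaABBABAba$AABbA
  rot[6] = AaBaABBABAba$AABbAB
  rot[7] = aBaABBABAba$AABbABA
  rot[8] = BaABBABAba$AABbABAa
  rot[9] = aABBABAba$AABbABAaB
  rot[10] = ABBABAba$AABbABAaBa
  rot[11] = BBABAba$AABbABAaBaA
  rot[12] = BABAba$AABbABAaBaAB
  rot[13] = ABAba$AABbABAaBaABB
  rot[14] = BAba$AABbABAaBaABBA
  rot[15] = Aba$AABbABAaBaABBAB
  rot[16] = ba$AABbABAaBaABBABA
  rot[17] = a$AABbABAaBaABBABAb
  rot[18] = $AABbABAaBaABBABAba
Sorted (with $ < everything):
  sorted[0] = $AABbABAaBaABBABAba  (last char: 'a')
  sorted[1] = AABbABAaBaABBABAba$  (last char: '$')
  sorted[2] = ABAaBaABBABAba$AABb  (last char: 'b')
  sorted[3] = ABAba$AABbABAaBaABB  (last char: 'B')
  sorted[4] = ABBABAba$AABbABAaBa  (last char: 'a')
  sorted[5] = ABbABAaBaABBABAba$A  (last char: 'A')
  sorted[6] = AaBaABBABAba$AABbAB  (last char: 'B')
  sorted[7] = Aba$AABbABAaBaABBAB  (last char: 'B')
  sorted[8] = BABAba$AABbABAaBaAB  (last char: 'B')
  sorted[9] = BAaBaABBABAba$AABbA  (last char: 'A')
  sorted[10] = BAba$AABbABAaBaABBA  (last char: 'A')
  sorted[11] = BBABAba$AABbABAaBaA  (last char: 'A')
  sorted[12] = BaABBABAba$AABbABAa  (last char: 'a')
  sorted[13] = BbABAaBaABBABAba$AA  (last char: 'A')
  sorted[14] = a$AABbABAaBaABBABAb  (last char: 'b')
  sorted[15] = aABBABAba$AABbABAaB  (last char: 'B')
  sorted[16] = aBaABBABAba$AABbABA  (last char: 'A')
  sorted[17] = bABAaBaABBABAba$AAB  (last char: 'B')
  sorted[18] = ba$AABbABAaBaABBABA  (last char: 'A')
Last column: a$bBaABBBAAAaAbBABA
Original string S is at sorted index 1

Answer: a$bBaABBBAAAaAbBABA
1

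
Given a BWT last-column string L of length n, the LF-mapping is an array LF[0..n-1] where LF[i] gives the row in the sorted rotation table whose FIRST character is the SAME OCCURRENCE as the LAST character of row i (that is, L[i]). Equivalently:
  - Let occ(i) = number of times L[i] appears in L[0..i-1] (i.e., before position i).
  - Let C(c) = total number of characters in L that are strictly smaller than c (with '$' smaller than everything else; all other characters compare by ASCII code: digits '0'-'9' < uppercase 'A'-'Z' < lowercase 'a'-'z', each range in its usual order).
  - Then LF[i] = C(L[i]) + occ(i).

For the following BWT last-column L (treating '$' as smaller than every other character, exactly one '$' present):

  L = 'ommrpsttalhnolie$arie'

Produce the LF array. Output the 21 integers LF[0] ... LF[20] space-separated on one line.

Char counts: '$':1, 'a':2, 'e':2, 'h':1, 'i':2, 'l':2, 'm':2, 'n':1, 'o':2, 'p':1, 'r':2, 's':1, 't':2
C (first-col start): C('$')=0, C('a')=1, C('e')=3, C('h')=5, C('i')=6, C('l')=8, C('m')=10, C('n')=12, C('o')=13, C('p')=15, C('r')=16, C('s')=18, C('t')=19
L[0]='o': occ=0, LF[0]=C('o')+0=13+0=13
L[1]='m': occ=0, LF[1]=C('m')+0=10+0=10
L[2]='m': occ=1, LF[2]=C('m')+1=10+1=11
L[3]='r': occ=0, LF[3]=C('r')+0=16+0=16
L[4]='p': occ=0, LF[4]=C('p')+0=15+0=15
L[5]='s': occ=0, LF[5]=C('s')+0=18+0=18
L[6]='t': occ=0, LF[6]=C('t')+0=19+0=19
L[7]='t': occ=1, LF[7]=C('t')+1=19+1=20
L[8]='a': occ=0, LF[8]=C('a')+0=1+0=1
L[9]='l': occ=0, LF[9]=C('l')+0=8+0=8
L[10]='h': occ=0, LF[10]=C('h')+0=5+0=5
L[11]='n': occ=0, LF[11]=C('n')+0=12+0=12
L[12]='o': occ=1, LF[12]=C('o')+1=13+1=14
L[13]='l': occ=1, LF[13]=C('l')+1=8+1=9
L[14]='i': occ=0, LF[14]=C('i')+0=6+0=6
L[15]='e': occ=0, LF[15]=C('e')+0=3+0=3
L[16]='$': occ=0, LF[16]=C('$')+0=0+0=0
L[17]='a': occ=1, LF[17]=C('a')+1=1+1=2
L[18]='r': occ=1, LF[18]=C('r')+1=16+1=17
L[19]='i': occ=1, LF[19]=C('i')+1=6+1=7
L[20]='e': occ=1, LF[20]=C('e')+1=3+1=4

Answer: 13 10 11 16 15 18 19 20 1 8 5 12 14 9 6 3 0 2 17 7 4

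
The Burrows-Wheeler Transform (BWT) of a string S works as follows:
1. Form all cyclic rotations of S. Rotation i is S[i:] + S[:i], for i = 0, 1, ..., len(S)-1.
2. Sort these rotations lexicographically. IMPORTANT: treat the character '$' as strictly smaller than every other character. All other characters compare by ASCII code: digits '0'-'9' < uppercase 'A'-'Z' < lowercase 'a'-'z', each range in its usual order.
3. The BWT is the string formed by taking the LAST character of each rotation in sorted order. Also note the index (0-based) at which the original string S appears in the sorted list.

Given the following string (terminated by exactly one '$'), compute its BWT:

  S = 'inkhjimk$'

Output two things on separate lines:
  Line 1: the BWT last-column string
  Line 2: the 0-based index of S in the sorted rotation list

Answer: kkj$hmnii
3

Derivation:
All 9 rotations (rotation i = S[i:]+S[:i]):
  rot[0] = inkhjimk$
  rot[1] = nkhjimk$i
  rot[2] = khjimk$in
  rot[3] = hjimk$ink
  rot[4] = jimk$inkh
  rot[5] = imk$inkhj
  rot[6] = mk$inkhji
  rot[7] = k$inkhjim
  rot[8] = $inkhjimk
Sorted (with $ < everything):
  sorted[0] = $inkhjimk  (last char: 'k')
  sorted[1] = hjimk$ink  (last char: 'k')
  sorted[2] = imk$inkhj  (last char: 'j')
  sorted[3] = inkhjimk$  (last char: '$')
  sorted[4] = jimk$inkh  (last char: 'h')
  sorted[5] = k$inkhjim  (last char: 'm')
  sorted[6] = khjimk$in  (last char: 'n')
  sorted[7] = mk$inkhji  (last char: 'i')
  sorted[8] = nkhjimk$i  (last char: 'i')
Last column: kkj$hmnii
Original string S is at sorted index 3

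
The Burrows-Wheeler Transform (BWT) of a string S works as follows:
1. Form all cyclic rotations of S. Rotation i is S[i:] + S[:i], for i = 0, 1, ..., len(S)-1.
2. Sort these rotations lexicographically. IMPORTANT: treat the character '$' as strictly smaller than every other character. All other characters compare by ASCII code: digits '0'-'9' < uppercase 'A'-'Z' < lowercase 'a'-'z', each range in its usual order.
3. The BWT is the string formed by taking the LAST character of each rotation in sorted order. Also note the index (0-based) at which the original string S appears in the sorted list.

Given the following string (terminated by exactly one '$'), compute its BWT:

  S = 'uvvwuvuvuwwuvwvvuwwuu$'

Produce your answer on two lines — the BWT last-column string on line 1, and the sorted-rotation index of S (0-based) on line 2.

All 22 rotations (rotation i = S[i:]+S[:i]):
  rot[0] = uvvwuvuvuwwuvwvvuwwuu$
  rot[1] = vvwuvuvuwwuvwvvuwwuu$u
  rot[2] = vwuvuvuwwuvwvvuwwuu$uv
  rot[3] = wuvuvuwwuvwvvuwwuu$uvv
  rot[4] = uvuvuwwuvwvvuwwuu$uvvw
  rot[5] = vuvuwwuvwvvuwwuu$uvvwu
  rot[6] = uvuwwuvwvvuwwuu$uvvwuv
  rot[7] = vuwwuvwvvuwwuu$uvvwuvu
  rot[8] = uwwuvwvvuwwuu$uvvwuvuv
  rot[9] = wwuvwvvuwwuu$uvvwuvuvu
  rot[10] = wuvwvvuwwuu$uvvwuvuvuw
  rot[11] = uvwvvuwwuu$uvvwuvuvuww
  rot[12] = vwvvuwwuu$uvvwuvuvuwwu
  rot[13] = wvvuwwuu$uvvwuvuvuwwuv
  rot[14] = vvuwwuu$uvvwuvuvuwwuvw
  rot[15] = vuwwuu$uvvwuvuvuwwuvwv
  rot[16] = uwwuu$uvvwuvuvuwwuvwvv
  rot[17] = wwuu$uvvwuvuvuwwuvwvvu
  rot[18] = wuu$uvvwuvuvuwwuvwvvuw
  rot[19] = uu$uvvwuvuvuwwuvwvvuww
  rot[20] = u$uvvwuvuvuwwuvwvvuwwu
  rot[21] = $uvvwuvuvuwwuvwvvuwwuu
Sorted (with $ < everything):
  sorted[0] = $uvvwuvuvuwwuvwvvuwwuu  (last char: 'u')
  sorted[1] = u$uvvwuvuvuwwuvwvvuwwu  (last char: 'u')
  sorted[2] = uu$uvvwuvuvuwwuvwvvuww  (last char: 'w')
  sorted[3] = uvuvuwwuvwvvuwwuu$uvvw  (last char: 'w')
  sorted[4] = uvuwwuvwvvuwwuu$uvvwuv  (last char: 'v')
  sorted[5] = uvvwuvuvuwwuvwvvuwwuu$  (last char: '$')
  sorted[6] = uvwvvuwwuu$uvvwuvuvuww  (last char: 'w')
  sorted[7] = uwwuu$uvvwuvuvuwwuvwvv  (last char: 'v')
  sorted[8] = uwwuvwvvuwwuu$uvvwuvuv  (last char: 'v')
  sorted[9] = vuvuwwuvwvvuwwuu$uvvwu  (last char: 'u')
  sorted[10] = vuwwuu$uvvwuvuvuwwuvwv  (last char: 'v')
  sorted[11] = vuwwuvwvvuwwuu$uvvwuvu  (last char: 'u')
  sorted[12] = vvuwwuu$uvvwuvuvuwwuvw  (last char: 'w')
  sorted[13] = vvwuvuvuwwuvwvvuwwuu$u  (last char: 'u')
  sorted[14] = vwuvuvuwwuvwvvuwwuu$uv  (last char: 'v')
  sorted[15] = vwvvuwwuu$uvvwuvuvuwwu  (last char: 'u')
  sorted[16] = wuu$uvvwuvuvuwwuvwvvuw  (last char: 'w')
  sorted[17] = wuvuvuwwuvwvvuwwuu$uvv  (last char: 'v')
  sorted[18] = wuvwvvuwwuu$uvvwuvuvuw  (last char: 'w')
  sorted[19] = wvvuwwuu$uvvwuvuvuwwuv  (last char: 'v')
  sorted[20] = wwuu$uvvwuvuvuwwuvwvvu  (last char: 'u')
  sorted[21] = wwuvwvvuwwuu$uvvwuvuvu  (last char: 'u')
Last column: uuwwv$wvvuvuwuvuwvwvuu
Original string S is at sorted index 5

Answer: uuwwv$wvvuvuwuvuwvwvuu
5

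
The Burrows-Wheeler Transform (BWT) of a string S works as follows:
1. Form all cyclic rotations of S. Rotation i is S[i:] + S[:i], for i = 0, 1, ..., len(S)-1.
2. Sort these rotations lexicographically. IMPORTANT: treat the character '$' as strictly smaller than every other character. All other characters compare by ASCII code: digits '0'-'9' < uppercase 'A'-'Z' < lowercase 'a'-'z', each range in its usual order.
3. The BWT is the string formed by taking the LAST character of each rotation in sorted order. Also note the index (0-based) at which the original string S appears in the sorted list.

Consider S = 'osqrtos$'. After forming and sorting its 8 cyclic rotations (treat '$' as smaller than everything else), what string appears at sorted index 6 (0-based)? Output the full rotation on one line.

All 8 rotations (rotation i = S[i:]+S[:i]):
  rot[0] = osqrtos$
  rot[1] = sqrtos$o
  rot[2] = qrtos$os
  rot[3] = rtos$osq
  rot[4] = tos$osqr
  rot[5] = os$osqrt
  rot[6] = s$osqrto
  rot[7] = $osqrtos
Sorted (with $ < everything):
  sorted[0] = $osqrtos
  sorted[1] = os$osqrt
  sorted[2] = osqrtos$
  sorted[3] = qrtos$os
  sorted[4] = rtos$osq
  sorted[5] = s$osqrto
  sorted[6] = sqrtos$o
  sorted[7] = tos$osqr
sorted[6] = sqrtos$o

Answer: sqrtos$o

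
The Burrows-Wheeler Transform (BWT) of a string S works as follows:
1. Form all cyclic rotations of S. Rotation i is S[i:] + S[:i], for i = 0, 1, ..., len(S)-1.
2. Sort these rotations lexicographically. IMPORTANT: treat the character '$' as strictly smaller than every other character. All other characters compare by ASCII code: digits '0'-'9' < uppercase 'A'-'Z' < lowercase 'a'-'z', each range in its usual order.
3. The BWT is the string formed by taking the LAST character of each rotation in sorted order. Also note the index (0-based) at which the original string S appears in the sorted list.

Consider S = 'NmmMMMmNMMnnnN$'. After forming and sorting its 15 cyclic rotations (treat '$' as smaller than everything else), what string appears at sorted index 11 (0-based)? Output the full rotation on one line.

Answer: mmMMMmNMMnnnN$N

Derivation:
All 15 rotations (rotation i = S[i:]+S[:i]):
  rot[0] = NmmMMMmNMMnnnN$
  rot[1] = mmMMMmNMMnnnN$N
  rot[2] = mMMMmNMMnnnN$Nm
  rot[3] = MMMmNMMnnnN$Nmm
  rot[4] = MMmNMMnnnN$NmmM
  rot[5] = MmNMMnnnN$NmmMM
  rot[6] = mNMMnnnN$NmmMMM
  rot[7] = NMMnnnN$NmmMMMm
  rot[8] = MMnnnN$NmmMMMmN
  rot[9] = MnnnN$NmmMMMmNM
  rot[10] = nnnN$NmmMMMmNMM
  rot[11] = nnN$NmmMMMmNMMn
  rot[12] = nN$NmmMMMmNMMnn
  rot[13] = N$NmmMMMmNMMnnn
  rot[14] = $NmmMMMmNMMnnnN
Sorted (with $ < everything):
  sorted[0] = $NmmMMMmNMMnnnN
  sorted[1] = MMMmNMMnnnN$Nmm
  sorted[2] = MMmNMMnnnN$NmmM
  sorted[3] = MMnnnN$NmmMMMmN
  sorted[4] = MmNMMnnnN$NmmMM
  sorted[5] = MnnnN$NmmMMMmNM
  sorted[6] = N$NmmMMMmNMMnnn
  sorted[7] = NMMnnnN$NmmMMMm
  sorted[8] = NmmMMMmNMMnnnN$
  sorted[9] = mMMMmNMMnnnN$Nm
  sorted[10] = mNMMnnnN$NmmMMM
  sorted[11] = mmMMMmNMMnnnN$N
  sorted[12] = nN$NmmMMMmNMMnn
  sorted[13] = nnN$NmmMMMmNMMn
  sorted[14] = nnnN$NmmMMMmNMM
sorted[11] = mmMMMmNMMnnnN$N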